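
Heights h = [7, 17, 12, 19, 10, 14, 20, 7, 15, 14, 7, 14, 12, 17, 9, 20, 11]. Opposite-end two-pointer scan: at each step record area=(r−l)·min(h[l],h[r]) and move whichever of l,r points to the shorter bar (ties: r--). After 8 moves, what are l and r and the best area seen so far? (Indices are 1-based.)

l=7, r=15, best area=238

l=1 r=17: min(7,11)*16=112 best=112 *, l++
l=2 r=17: min(17,11)*15=165 best=165 *, r--
l=2 r=16: min(17,20)*14=238 best=238 *, l++
l=3 r=16: min(12,20)*13=156 best=238, l++
l=4 r=16: min(19,20)*12=228 best=238, l++
l=5 r=16: min(10,20)*11=110 best=238, l++
l=6 r=16: min(14,20)*10=140 best=238, l++
l=7 r=16: min(20,20)*9=180 best=238, r--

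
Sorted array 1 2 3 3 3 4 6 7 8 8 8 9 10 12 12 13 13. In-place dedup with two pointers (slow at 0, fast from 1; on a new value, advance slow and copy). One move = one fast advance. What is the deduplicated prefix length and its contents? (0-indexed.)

length 11; prefix = [1, 2, 3, 4, 6, 7, 8, 9, 10, 12, 13]

slow=0 fast=1: a[fast]=2≠a[slow]=1 write a[1]=2, slow++,fast++
slow=1 fast=2: a[fast]=3≠a[slow]=2 write a[2]=3, slow++,fast++
slow=2 fast=3: a[fast]=3=a[slow] dup, fast++
slow=2 fast=4: a[fast]=3=a[slow] dup, fast++
slow=2 fast=5: a[fast]=4≠a[slow]=3 write a[3]=4, slow++,fast++
slow=3 fast=6: a[fast]=6≠a[slow]=4 write a[4]=6, slow++,fast++
slow=4 fast=7: a[fast]=7≠a[slow]=6 write a[5]=7, slow++,fast++
slow=5 fast=8: a[fast]=8≠a[slow]=7 write a[6]=8, slow++,fast++
slow=6 fast=9: a[fast]=8=a[slow] dup, fast++
slow=6 fast=10: a[fast]=8=a[slow] dup, fast++
slow=6 fast=11: a[fast]=9≠a[slow]=8 write a[7]=9, slow++,fast++
slow=7 fast=12: a[fast]=10≠a[slow]=9 write a[8]=10, slow++,fast++
slow=8 fast=13: a[fast]=12≠a[slow]=10 write a[9]=12, slow++,fast++
slow=9 fast=14: a[fast]=12=a[slow] dup, fast++
slow=9 fast=15: a[fast]=13≠a[slow]=12 write a[10]=13, slow++,fast++
slow=10 fast=16: a[fast]=13=a[slow] dup, fast++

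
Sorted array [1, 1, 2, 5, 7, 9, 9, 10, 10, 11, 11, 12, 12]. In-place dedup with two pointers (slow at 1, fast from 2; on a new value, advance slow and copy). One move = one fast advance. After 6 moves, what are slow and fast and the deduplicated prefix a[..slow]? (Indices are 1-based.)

(s=1,f=2) a[fast]=1=a[slow] dup → fast++
(s=1,f=3) a[fast]=2≠a[slow]=1 write a[2]=2 → slow++,fast++
(s=2,f=4) a[fast]=5≠a[slow]=2 write a[3]=5 → slow++,fast++
(s=3,f=5) a[fast]=7≠a[slow]=5 write a[4]=7 → slow++,fast++
(s=4,f=6) a[fast]=9≠a[slow]=7 write a[5]=9 → slow++,fast++
(s=5,f=7) a[fast]=9=a[slow] dup → fast++

slow=5, fast=8, prefix=[1, 2, 5, 7, 9]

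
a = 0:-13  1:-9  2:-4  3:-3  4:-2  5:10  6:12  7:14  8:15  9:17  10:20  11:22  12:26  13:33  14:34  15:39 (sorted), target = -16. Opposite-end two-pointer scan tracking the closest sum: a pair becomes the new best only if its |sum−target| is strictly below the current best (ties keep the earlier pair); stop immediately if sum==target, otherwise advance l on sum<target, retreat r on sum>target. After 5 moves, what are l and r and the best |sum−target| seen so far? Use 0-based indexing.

l=0 r=15: -13+39=26 d=42 *, r--
l=0 r=14: -13+34=21 d=37 *, r--
l=0 r=13: -13+33=20 d=36 *, r--
l=0 r=12: -13+26=13 d=29 *, r--
l=0 r=11: -13+22=9 d=25 *, r--

l=0, r=10, best |Δ|=25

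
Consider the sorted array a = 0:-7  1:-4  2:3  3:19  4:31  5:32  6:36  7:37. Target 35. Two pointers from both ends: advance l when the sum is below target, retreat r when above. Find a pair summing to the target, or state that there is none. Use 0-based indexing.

(3, 32)

[0,7] -7+37=30 <35 → l++
[1,7] -4+37=33 <35 → l++
[2,7] 3+37=40 >35 → r--
[2,6] 3+36=39 >35 → r--
[2,5] 3+32=35 → found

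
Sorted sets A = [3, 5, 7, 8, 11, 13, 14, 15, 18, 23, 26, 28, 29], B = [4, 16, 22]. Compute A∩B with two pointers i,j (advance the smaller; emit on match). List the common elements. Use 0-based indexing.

[i=0,j=0] 3<4 → i++
[i=1,j=0] 5>4 → j++
[i=1,j=1] 5<16 → i++
[i=2,j=1] 7<16 → i++
[i=3,j=1] 8<16 → i++
[i=4,j=1] 11<16 → i++
[i=5,j=1] 13<16 → i++
[i=6,j=1] 14<16 → i++
[i=7,j=1] 15<16 → i++
[i=8,j=1] 18>16 → j++
[i=8,j=2] 18<22 → i++
[i=9,j=2] 23>22 → j++

intersection = []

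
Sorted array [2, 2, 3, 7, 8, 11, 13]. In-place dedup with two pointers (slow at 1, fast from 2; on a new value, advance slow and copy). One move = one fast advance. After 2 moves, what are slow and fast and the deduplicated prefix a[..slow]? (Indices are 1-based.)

slow=2, fast=4, prefix=[2, 3]

slow=1 fast=2: a[fast]=2=a[slow] dup, fast++
slow=1 fast=3: a[fast]=3≠a[slow]=2 write a[2]=3, slow++,fast++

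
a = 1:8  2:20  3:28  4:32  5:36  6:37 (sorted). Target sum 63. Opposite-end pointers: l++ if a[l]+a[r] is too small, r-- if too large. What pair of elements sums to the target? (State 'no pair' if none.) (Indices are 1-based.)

no pair

l=1 r=6: 8+37=45 <63, l++
l=2 r=6: 20+37=57 <63, l++
l=3 r=6: 28+37=65 >63, r--
l=3 r=5: 28+36=64 >63, r--
l=3 r=4: 28+32=60 <63, l++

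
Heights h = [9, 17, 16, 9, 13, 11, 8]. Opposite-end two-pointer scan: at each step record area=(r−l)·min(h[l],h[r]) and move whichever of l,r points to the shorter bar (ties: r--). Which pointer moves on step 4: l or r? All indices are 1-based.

r

l=1 r=7: min(9,8)*6=48 best=48 *, r--
l=1 r=6: min(9,11)*5=45 best=48, l++
l=2 r=6: min(17,11)*4=44 best=48, r--
l=2 r=5: min(17,13)*3=39 best=48, r--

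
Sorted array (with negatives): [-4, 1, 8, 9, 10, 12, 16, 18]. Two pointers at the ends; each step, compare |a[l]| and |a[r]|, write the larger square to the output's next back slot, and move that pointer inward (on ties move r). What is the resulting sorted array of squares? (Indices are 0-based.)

[1, 16, 64, 81, 100, 144, 256, 324]

l=0 r=7: |-4|<=|18| out[7]=324, r--
l=0 r=6: |-4|<=|16| out[6]=256, r--
l=0 r=5: |-4|<=|12| out[5]=144, r--
l=0 r=4: |-4|<=|10| out[4]=100, r--
l=0 r=3: |-4|<=|9| out[3]=81, r--
l=0 r=2: |-4|<=|8| out[2]=64, r--
l=0 r=1: |-4|>|1| out[1]=16, l++
l=1 r=1: |1|<=|1| out[0]=1, r--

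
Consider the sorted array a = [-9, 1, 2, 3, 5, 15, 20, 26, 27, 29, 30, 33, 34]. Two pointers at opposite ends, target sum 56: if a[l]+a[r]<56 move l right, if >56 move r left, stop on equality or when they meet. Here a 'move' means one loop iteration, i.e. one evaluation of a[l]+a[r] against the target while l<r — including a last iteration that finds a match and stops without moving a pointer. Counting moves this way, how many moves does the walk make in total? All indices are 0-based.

l=0 r=12: -9+34=25 <56, l++
l=1 r=12: 1+34=35 <56, l++
l=2 r=12: 2+34=36 <56, l++
l=3 r=12: 3+34=37 <56, l++
l=4 r=12: 5+34=39 <56, l++
l=5 r=12: 15+34=49 <56, l++
l=6 r=12: 20+34=54 <56, l++
l=7 r=12: 26+34=60 >56, r--
l=7 r=11: 26+33=59 >56, r--
l=7 r=10: 26+30=56, found

10 moves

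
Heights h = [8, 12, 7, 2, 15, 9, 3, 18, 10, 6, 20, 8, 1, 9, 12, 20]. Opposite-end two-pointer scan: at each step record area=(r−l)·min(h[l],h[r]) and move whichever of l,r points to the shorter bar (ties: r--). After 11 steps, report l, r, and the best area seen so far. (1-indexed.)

[1,16] min(8,20)*15=120 best=120 * → l++
[2,16] min(12,20)*14=168 best=168 * → l++
[3,16] min(7,20)*13=91 best=168 → l++
[4,16] min(2,20)*12=24 best=168 → l++
[5,16] min(15,20)*11=165 best=168 → l++
[6,16] min(9,20)*10=90 best=168 → l++
[7,16] min(3,20)*9=27 best=168 → l++
[8,16] min(18,20)*8=144 best=168 → l++
[9,16] min(10,20)*7=70 best=168 → l++
[10,16] min(6,20)*6=36 best=168 → l++
[11,16] min(20,20)*5=100 best=168 → r--

l=11, r=15, best area=168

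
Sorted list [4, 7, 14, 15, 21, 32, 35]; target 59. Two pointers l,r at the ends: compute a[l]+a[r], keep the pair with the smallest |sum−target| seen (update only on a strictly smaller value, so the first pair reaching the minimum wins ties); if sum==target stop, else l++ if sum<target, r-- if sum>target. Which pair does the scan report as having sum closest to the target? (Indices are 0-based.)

l=0 r=6: 4+35=39 d=20 *, l++
l=1 r=6: 7+35=42 d=17 *, l++
l=2 r=6: 14+35=49 d=10 *, l++
l=3 r=6: 15+35=50 d=9 *, l++
l=4 r=6: 21+35=56 d=3 *, l++
l=5 r=6: 32+35=67 d=8, r--

pair (21, 35) with sum 56 (|Δ|=3)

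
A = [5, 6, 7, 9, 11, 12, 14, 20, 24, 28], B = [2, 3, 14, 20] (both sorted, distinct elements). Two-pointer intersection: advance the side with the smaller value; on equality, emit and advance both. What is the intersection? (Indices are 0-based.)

intersection = [14, 20]

[i=0,j=0] 5>2 → j++
[i=0,j=1] 5>3 → j++
[i=0,j=2] 5<14 → i++
[i=1,j=2] 6<14 → i++
[i=2,j=2] 7<14 → i++
[i=3,j=2] 9<14 → i++
[i=4,j=2] 11<14 → i++
[i=5,j=2] 12<14 → i++
[i=6,j=2] 14==14 emit → i++,j++
[i=7,j=3] 20==20 emit → i++,j++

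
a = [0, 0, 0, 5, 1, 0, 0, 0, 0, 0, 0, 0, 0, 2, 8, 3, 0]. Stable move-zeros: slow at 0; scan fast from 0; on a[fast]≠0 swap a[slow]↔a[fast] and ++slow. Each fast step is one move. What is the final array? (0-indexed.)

[5, 1, 2, 8, 3, 0, 0, 0, 0, 0, 0, 0, 0, 0, 0, 0, 0]

(s=0,f=0) a[fast]=0 → fast++
(s=0,f=1) a[fast]=0 → fast++
(s=0,f=2) a[fast]=0 → fast++
(s=0,f=3) a[fast]=5≠0 swap→a[0]=5 → slow++,fast++
(s=1,f=4) a[fast]=1≠0 swap→a[1]=1 → slow++,fast++
(s=2,f=5) a[fast]=0 → fast++
(s=2,f=6) a[fast]=0 → fast++
(s=2,f=7) a[fast]=0 → fast++
(s=2,f=8) a[fast]=0 → fast++
(s=2,f=9) a[fast]=0 → fast++
(s=2,f=10) a[fast]=0 → fast++
(s=2,f=11) a[fast]=0 → fast++
(s=2,f=12) a[fast]=0 → fast++
(s=2,f=13) a[fast]=2≠0 swap→a[2]=2 → slow++,fast++
(s=3,f=14) a[fast]=8≠0 swap→a[3]=8 → slow++,fast++
(s=4,f=15) a[fast]=3≠0 swap→a[4]=3 → slow++,fast++
(s=5,f=16) a[fast]=0 → fast++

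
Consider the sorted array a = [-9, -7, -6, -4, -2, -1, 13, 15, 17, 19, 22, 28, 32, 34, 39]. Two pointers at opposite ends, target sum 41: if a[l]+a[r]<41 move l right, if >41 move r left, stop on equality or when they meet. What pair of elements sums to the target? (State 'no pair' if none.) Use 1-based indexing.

(13, 28)

l=1 r=15: -9+39=30 <41, l++
l=2 r=15: -7+39=32 <41, l++
l=3 r=15: -6+39=33 <41, l++
l=4 r=15: -4+39=35 <41, l++
l=5 r=15: -2+39=37 <41, l++
l=6 r=15: -1+39=38 <41, l++
l=7 r=15: 13+39=52 >41, r--
l=7 r=14: 13+34=47 >41, r--
l=7 r=13: 13+32=45 >41, r--
l=7 r=12: 13+28=41, found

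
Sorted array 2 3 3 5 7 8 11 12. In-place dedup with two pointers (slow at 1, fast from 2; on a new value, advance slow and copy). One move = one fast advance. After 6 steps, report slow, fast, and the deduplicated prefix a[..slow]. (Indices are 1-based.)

slow=6, fast=8, prefix=[2, 3, 5, 7, 8, 11]

(s=1,f=2) a[fast]=3≠a[slow]=2 write a[2]=3 → slow++,fast++
(s=2,f=3) a[fast]=3=a[slow] dup → fast++
(s=2,f=4) a[fast]=5≠a[slow]=3 write a[3]=5 → slow++,fast++
(s=3,f=5) a[fast]=7≠a[slow]=5 write a[4]=7 → slow++,fast++
(s=4,f=6) a[fast]=8≠a[slow]=7 write a[5]=8 → slow++,fast++
(s=5,f=7) a[fast]=11≠a[slow]=8 write a[6]=11 → slow++,fast++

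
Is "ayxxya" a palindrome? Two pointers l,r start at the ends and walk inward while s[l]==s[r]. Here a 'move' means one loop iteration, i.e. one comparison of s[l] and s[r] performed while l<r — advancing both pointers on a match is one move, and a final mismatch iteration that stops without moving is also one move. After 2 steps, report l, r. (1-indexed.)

l=3, r=4

l=1 r=6: 'a'=='a', l++,r--
l=2 r=5: 'y'=='y', l++,r--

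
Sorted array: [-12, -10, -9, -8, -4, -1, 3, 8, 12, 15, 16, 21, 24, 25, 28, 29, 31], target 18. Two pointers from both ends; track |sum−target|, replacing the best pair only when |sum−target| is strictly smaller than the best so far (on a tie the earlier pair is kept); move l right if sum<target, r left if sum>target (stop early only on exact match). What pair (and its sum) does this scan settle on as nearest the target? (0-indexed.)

[0,16] -12+31=19 d=1 * → r--
[0,15] -12+29=17 d=1 → l++
[1,15] -10+29=19 d=1 → r--
[1,14] -10+28=18 d=0 * → stop

pair (-10, 28) with sum 18 (|Δ|=0)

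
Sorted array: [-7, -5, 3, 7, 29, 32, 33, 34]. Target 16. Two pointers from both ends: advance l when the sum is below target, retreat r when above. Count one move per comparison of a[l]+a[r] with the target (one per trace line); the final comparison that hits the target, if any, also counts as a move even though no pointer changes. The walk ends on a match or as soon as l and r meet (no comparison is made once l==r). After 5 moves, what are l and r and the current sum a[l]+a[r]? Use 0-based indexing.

l=1, r=3, sum=2

l=0 r=7: -7+34=27 >16, r--
l=0 r=6: -7+33=26 >16, r--
l=0 r=5: -7+32=25 >16, r--
l=0 r=4: -7+29=22 >16, r--
l=0 r=3: -7+7=0 <16, l++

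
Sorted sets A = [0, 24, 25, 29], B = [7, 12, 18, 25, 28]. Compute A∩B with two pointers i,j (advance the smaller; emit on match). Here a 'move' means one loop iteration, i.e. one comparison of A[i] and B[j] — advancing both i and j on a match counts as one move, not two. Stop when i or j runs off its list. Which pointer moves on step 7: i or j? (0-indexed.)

j

[i=0,j=0] 0<7 → i++
[i=1,j=0] 24>7 → j++
[i=1,j=1] 24>12 → j++
[i=1,j=2] 24>18 → j++
[i=1,j=3] 24<25 → i++
[i=2,j=3] 25==25 emit → i++,j++
[i=3,j=4] 29>28 → j++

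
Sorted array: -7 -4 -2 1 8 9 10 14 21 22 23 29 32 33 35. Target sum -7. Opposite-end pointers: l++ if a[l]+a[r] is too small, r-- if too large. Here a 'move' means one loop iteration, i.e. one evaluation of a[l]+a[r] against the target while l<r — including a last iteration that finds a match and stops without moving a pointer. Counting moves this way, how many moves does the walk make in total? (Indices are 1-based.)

14 moves

l=1 r=15: -7+35=28 >-7, r--
l=1 r=14: -7+33=26 >-7, r--
l=1 r=13: -7+32=25 >-7, r--
l=1 r=12: -7+29=22 >-7, r--
l=1 r=11: -7+23=16 >-7, r--
l=1 r=10: -7+22=15 >-7, r--
l=1 r=9: -7+21=14 >-7, r--
l=1 r=8: -7+14=7 >-7, r--
l=1 r=7: -7+10=3 >-7, r--
l=1 r=6: -7+9=2 >-7, r--
l=1 r=5: -7+8=1 >-7, r--
l=1 r=4: -7+1=-6 >-7, r--
l=1 r=3: -7+-2=-9 <-7, l++
l=2 r=3: -4+-2=-6 >-7, r--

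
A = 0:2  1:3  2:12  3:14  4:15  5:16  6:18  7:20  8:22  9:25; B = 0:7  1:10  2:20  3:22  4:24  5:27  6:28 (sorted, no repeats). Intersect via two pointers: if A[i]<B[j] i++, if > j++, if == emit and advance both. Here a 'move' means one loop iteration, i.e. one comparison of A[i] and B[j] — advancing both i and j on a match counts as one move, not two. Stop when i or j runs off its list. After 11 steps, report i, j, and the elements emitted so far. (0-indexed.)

i=9, j=4, emitted=[20, 22]

[i=0,j=0] 2<7 → i++
[i=1,j=0] 3<7 → i++
[i=2,j=0] 12>7 → j++
[i=2,j=1] 12>10 → j++
[i=2,j=2] 12<20 → i++
[i=3,j=2] 14<20 → i++
[i=4,j=2] 15<20 → i++
[i=5,j=2] 16<20 → i++
[i=6,j=2] 18<20 → i++
[i=7,j=2] 20==20 emit → i++,j++
[i=8,j=3] 22==22 emit → i++,j++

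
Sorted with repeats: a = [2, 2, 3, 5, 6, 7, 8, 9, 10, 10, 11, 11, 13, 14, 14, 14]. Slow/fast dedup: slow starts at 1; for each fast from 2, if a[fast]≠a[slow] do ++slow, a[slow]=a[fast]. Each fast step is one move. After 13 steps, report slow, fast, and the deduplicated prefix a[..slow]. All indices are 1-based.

slow=11, fast=15, prefix=[2, 3, 5, 6, 7, 8, 9, 10, 11, 13, 14]

(s=1,f=2) a[fast]=2=a[slow] dup → fast++
(s=1,f=3) a[fast]=3≠a[slow]=2 write a[2]=3 → slow++,fast++
(s=2,f=4) a[fast]=5≠a[slow]=3 write a[3]=5 → slow++,fast++
(s=3,f=5) a[fast]=6≠a[slow]=5 write a[4]=6 → slow++,fast++
(s=4,f=6) a[fast]=7≠a[slow]=6 write a[5]=7 → slow++,fast++
(s=5,f=7) a[fast]=8≠a[slow]=7 write a[6]=8 → slow++,fast++
(s=6,f=8) a[fast]=9≠a[slow]=8 write a[7]=9 → slow++,fast++
(s=7,f=9) a[fast]=10≠a[slow]=9 write a[8]=10 → slow++,fast++
(s=8,f=10) a[fast]=10=a[slow] dup → fast++
(s=8,f=11) a[fast]=11≠a[slow]=10 write a[9]=11 → slow++,fast++
(s=9,f=12) a[fast]=11=a[slow] dup → fast++
(s=9,f=13) a[fast]=13≠a[slow]=11 write a[10]=13 → slow++,fast++
(s=10,f=14) a[fast]=14≠a[slow]=13 write a[11]=14 → slow++,fast++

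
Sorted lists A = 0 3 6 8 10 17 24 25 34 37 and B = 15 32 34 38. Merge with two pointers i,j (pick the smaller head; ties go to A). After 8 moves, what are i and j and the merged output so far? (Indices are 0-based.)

i=7, j=1, merged so far=[0, 3, 6, 8, 10, 15, 17, 24]

[i=0,j=0] A[i]=0<=B[j]=15 take 0 → i++
[i=1,j=0] A[i]=3<=B[j]=15 take 3 → i++
[i=2,j=0] A[i]=6<=B[j]=15 take 6 → i++
[i=3,j=0] A[i]=8<=B[j]=15 take 8 → i++
[i=4,j=0] A[i]=10<=B[j]=15 take 10 → i++
[i=5,j=0] A[i]=17>B[j]=15 take 15 → j++
[i=5,j=1] A[i]=17<=B[j]=32 take 17 → i++
[i=6,j=1] A[i]=24<=B[j]=32 take 24 → i++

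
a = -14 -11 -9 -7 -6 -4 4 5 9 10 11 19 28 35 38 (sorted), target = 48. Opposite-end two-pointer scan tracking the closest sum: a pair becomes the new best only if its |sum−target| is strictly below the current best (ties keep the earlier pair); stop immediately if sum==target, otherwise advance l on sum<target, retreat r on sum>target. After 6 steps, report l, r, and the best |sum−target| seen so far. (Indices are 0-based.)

[0,14] -14+38=24 d=24 * → l++
[1,14] -11+38=27 d=21 * → l++
[2,14] -9+38=29 d=19 * → l++
[3,14] -7+38=31 d=17 * → l++
[4,14] -6+38=32 d=16 * → l++
[5,14] -4+38=34 d=14 * → l++

l=6, r=14, best |Δ|=14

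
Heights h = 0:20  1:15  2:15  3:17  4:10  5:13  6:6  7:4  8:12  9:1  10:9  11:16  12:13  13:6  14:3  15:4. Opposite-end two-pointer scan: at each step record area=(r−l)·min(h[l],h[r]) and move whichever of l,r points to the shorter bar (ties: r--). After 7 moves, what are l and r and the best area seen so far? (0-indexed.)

l=0 r=15: min(20,4)*15=60 best=60 *, r--
l=0 r=14: min(20,3)*14=42 best=60, r--
l=0 r=13: min(20,6)*13=78 best=78 *, r--
l=0 r=12: min(20,13)*12=156 best=156 *, r--
l=0 r=11: min(20,16)*11=176 best=176 *, r--
l=0 r=10: min(20,9)*10=90 best=176, r--
l=0 r=9: min(20,1)*9=9 best=176, r--

l=0, r=8, best area=176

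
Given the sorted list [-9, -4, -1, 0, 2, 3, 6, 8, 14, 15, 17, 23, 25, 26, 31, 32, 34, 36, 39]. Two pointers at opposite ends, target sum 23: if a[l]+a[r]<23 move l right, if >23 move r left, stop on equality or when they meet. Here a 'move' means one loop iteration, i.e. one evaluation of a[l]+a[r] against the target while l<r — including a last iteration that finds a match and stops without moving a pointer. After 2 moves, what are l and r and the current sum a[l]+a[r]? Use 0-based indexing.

l=0, r=16, sum=25

[0,18] -9+39=30 >23 → r--
[0,17] -9+36=27 >23 → r--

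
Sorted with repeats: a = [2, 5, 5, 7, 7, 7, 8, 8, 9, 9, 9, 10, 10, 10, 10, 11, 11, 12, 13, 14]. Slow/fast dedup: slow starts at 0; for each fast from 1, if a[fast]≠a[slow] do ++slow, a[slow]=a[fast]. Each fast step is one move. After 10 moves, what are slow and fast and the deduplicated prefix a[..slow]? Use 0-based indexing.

slow=4, fast=11, prefix=[2, 5, 7, 8, 9]

(s=0,f=1) a[fast]=5≠a[slow]=2 write a[1]=5 → slow++,fast++
(s=1,f=2) a[fast]=5=a[slow] dup → fast++
(s=1,f=3) a[fast]=7≠a[slow]=5 write a[2]=7 → slow++,fast++
(s=2,f=4) a[fast]=7=a[slow] dup → fast++
(s=2,f=5) a[fast]=7=a[slow] dup → fast++
(s=2,f=6) a[fast]=8≠a[slow]=7 write a[3]=8 → slow++,fast++
(s=3,f=7) a[fast]=8=a[slow] dup → fast++
(s=3,f=8) a[fast]=9≠a[slow]=8 write a[4]=9 → slow++,fast++
(s=4,f=9) a[fast]=9=a[slow] dup → fast++
(s=4,f=10) a[fast]=9=a[slow] dup → fast++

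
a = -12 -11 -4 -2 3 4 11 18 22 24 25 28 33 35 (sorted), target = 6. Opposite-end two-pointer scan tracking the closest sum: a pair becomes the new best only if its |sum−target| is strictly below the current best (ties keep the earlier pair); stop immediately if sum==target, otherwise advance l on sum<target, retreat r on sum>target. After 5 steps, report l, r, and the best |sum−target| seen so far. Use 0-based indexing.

l=0 r=13: -12+35=23 d=17 *, r--
l=0 r=12: -12+33=21 d=15 *, r--
l=0 r=11: -12+28=16 d=10 *, r--
l=0 r=10: -12+25=13 d=7 *, r--
l=0 r=9: -12+24=12 d=6 *, r--

l=0, r=8, best |Δ|=6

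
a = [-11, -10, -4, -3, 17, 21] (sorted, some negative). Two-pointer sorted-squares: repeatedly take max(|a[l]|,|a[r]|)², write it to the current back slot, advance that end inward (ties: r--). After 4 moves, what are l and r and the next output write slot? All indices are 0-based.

l=2, r=3, next write slot=1

l=0 r=5: |-11|<=|21| out[5]=441, r--
l=0 r=4: |-11|<=|17| out[4]=289, r--
l=0 r=3: |-11|>|-3| out[3]=121, l++
l=1 r=3: |-10|>|-3| out[2]=100, l++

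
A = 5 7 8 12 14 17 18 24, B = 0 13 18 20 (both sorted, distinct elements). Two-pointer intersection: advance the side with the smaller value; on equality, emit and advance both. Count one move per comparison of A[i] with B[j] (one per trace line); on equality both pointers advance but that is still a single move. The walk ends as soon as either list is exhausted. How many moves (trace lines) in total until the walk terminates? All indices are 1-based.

10 moves

i=1 j=1: 5>0, j++
i=1 j=2: 5<13, i++
i=2 j=2: 7<13, i++
i=3 j=2: 8<13, i++
i=4 j=2: 12<13, i++
i=5 j=2: 14>13, j++
i=5 j=3: 14<18, i++
i=6 j=3: 17<18, i++
i=7 j=3: 18==18 emit, i++,j++
i=8 j=4: 24>20, j++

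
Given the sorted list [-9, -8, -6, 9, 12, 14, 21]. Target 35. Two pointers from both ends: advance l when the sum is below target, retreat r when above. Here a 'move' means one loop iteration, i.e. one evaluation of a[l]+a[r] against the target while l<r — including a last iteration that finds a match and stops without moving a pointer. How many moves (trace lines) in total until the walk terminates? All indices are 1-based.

6 moves

l=1 r=7: -9+21=12 <35, l++
l=2 r=7: -8+21=13 <35, l++
l=3 r=7: -6+21=15 <35, l++
l=4 r=7: 9+21=30 <35, l++
l=5 r=7: 12+21=33 <35, l++
l=6 r=7: 14+21=35, found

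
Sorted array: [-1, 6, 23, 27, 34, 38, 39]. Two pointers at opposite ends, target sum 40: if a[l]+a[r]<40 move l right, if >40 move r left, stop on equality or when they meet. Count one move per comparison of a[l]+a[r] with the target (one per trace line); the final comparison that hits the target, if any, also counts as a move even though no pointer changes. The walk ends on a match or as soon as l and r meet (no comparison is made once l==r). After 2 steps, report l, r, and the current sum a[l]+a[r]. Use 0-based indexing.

l=1, r=5, sum=44

l=0 r=6: -1+39=38 <40, l++
l=1 r=6: 6+39=45 >40, r--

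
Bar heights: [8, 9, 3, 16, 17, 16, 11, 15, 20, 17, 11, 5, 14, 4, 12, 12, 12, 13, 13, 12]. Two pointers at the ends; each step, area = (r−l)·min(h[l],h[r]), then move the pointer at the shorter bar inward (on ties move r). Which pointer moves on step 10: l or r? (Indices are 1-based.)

r

l=1 r=20: min(8,12)*19=152 best=152 *, l++
l=2 r=20: min(9,12)*18=162 best=162 *, l++
l=3 r=20: min(3,12)*17=51 best=162, l++
l=4 r=20: min(16,12)*16=192 best=192 *, r--
l=4 r=19: min(16,13)*15=195 best=195 *, r--
l=4 r=18: min(16,13)*14=182 best=195, r--
l=4 r=17: min(16,12)*13=156 best=195, r--
l=4 r=16: min(16,12)*12=144 best=195, r--
l=4 r=15: min(16,12)*11=132 best=195, r--
l=4 r=14: min(16,4)*10=40 best=195, r--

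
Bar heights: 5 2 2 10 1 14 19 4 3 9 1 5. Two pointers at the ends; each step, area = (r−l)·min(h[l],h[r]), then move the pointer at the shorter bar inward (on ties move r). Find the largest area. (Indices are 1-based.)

[1,12] min(5,5)*11=55 best=55 * → r--
[1,11] min(5,1)*10=10 best=55 → r--
[1,10] min(5,9)*9=45 best=55 → l++
[2,10] min(2,9)*8=16 best=55 → l++
[3,10] min(2,9)*7=14 best=55 → l++
[4,10] min(10,9)*6=54 best=55 → r--
[4,9] min(10,3)*5=15 best=55 → r--
[4,8] min(10,4)*4=16 best=55 → r--
[4,7] min(10,19)*3=30 best=55 → l++
[5,7] min(1,19)*2=2 best=55 → l++
[6,7] min(14,19)*1=14 best=55 → l++

max area = 55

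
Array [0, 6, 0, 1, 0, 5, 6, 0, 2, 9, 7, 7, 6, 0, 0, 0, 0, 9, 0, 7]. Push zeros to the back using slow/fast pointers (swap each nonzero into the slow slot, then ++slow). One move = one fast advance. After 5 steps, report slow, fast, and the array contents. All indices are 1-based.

slow=3, fast=6, a=[6, 1, 0, 0, 0, 5, 6, 0, 2, 9, 7, 7, 6, 0, 0, 0, 0, 9, 0, 7]

slow=1 fast=1: a[fast]=0, fast++
slow=1 fast=2: a[fast]=6≠0 swap→a[1]=6, slow++,fast++
slow=2 fast=3: a[fast]=0, fast++
slow=2 fast=4: a[fast]=1≠0 swap→a[2]=1, slow++,fast++
slow=3 fast=5: a[fast]=0, fast++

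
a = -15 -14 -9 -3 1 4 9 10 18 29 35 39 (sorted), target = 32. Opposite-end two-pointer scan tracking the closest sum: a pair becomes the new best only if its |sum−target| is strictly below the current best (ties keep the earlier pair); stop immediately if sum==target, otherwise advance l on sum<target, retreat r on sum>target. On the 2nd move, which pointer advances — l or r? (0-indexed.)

l

[0,11] -15+39=24 d=8 * → l++
[1,11] -14+39=25 d=7 * → l++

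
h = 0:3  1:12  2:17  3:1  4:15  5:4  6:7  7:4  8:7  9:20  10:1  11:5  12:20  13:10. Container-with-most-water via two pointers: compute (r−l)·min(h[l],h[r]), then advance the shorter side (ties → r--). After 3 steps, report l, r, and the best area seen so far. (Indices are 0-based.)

l=0 r=13: min(3,10)*13=39 best=39 *, l++
l=1 r=13: min(12,10)*12=120 best=120 *, r--
l=1 r=12: min(12,20)*11=132 best=132 *, l++

l=2, r=12, best area=132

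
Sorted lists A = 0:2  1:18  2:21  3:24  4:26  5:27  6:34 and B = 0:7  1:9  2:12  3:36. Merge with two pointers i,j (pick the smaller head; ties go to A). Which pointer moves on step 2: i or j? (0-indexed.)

j

i=0 j=0: A[i]=2<=B[j]=7 take 2, i++
i=1 j=0: A[i]=18>B[j]=7 take 7, j++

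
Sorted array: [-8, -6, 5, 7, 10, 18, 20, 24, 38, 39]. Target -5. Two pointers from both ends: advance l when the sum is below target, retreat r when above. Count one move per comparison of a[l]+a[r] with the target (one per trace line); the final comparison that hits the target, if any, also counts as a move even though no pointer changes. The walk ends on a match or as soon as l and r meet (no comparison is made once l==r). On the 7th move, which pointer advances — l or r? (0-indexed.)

l=0 r=9: -8+39=31 >-5, r--
l=0 r=8: -8+38=30 >-5, r--
l=0 r=7: -8+24=16 >-5, r--
l=0 r=6: -8+20=12 >-5, r--
l=0 r=5: -8+18=10 >-5, r--
l=0 r=4: -8+10=2 >-5, r--
l=0 r=3: -8+7=-1 >-5, r--

r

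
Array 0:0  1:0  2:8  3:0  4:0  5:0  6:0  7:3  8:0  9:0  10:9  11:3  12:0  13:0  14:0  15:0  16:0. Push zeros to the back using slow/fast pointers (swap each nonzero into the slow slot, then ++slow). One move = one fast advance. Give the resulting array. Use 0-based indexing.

slow=0 fast=0: a[fast]=0, fast++
slow=0 fast=1: a[fast]=0, fast++
slow=0 fast=2: a[fast]=8≠0 swap→a[0]=8, slow++,fast++
slow=1 fast=3: a[fast]=0, fast++
slow=1 fast=4: a[fast]=0, fast++
slow=1 fast=5: a[fast]=0, fast++
slow=1 fast=6: a[fast]=0, fast++
slow=1 fast=7: a[fast]=3≠0 swap→a[1]=3, slow++,fast++
slow=2 fast=8: a[fast]=0, fast++
slow=2 fast=9: a[fast]=0, fast++
slow=2 fast=10: a[fast]=9≠0 swap→a[2]=9, slow++,fast++
slow=3 fast=11: a[fast]=3≠0 swap→a[3]=3, slow++,fast++
slow=4 fast=12: a[fast]=0, fast++
slow=4 fast=13: a[fast]=0, fast++
slow=4 fast=14: a[fast]=0, fast++
slow=4 fast=15: a[fast]=0, fast++
slow=4 fast=16: a[fast]=0, fast++

[8, 3, 9, 3, 0, 0, 0, 0, 0, 0, 0, 0, 0, 0, 0, 0, 0]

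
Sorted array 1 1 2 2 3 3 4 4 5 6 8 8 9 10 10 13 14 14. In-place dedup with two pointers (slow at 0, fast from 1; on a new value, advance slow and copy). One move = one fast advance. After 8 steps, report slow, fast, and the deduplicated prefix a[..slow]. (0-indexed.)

slow=4, fast=9, prefix=[1, 2, 3, 4, 5]

(s=0,f=1) a[fast]=1=a[slow] dup → fast++
(s=0,f=2) a[fast]=2≠a[slow]=1 write a[1]=2 → slow++,fast++
(s=1,f=3) a[fast]=2=a[slow] dup → fast++
(s=1,f=4) a[fast]=3≠a[slow]=2 write a[2]=3 → slow++,fast++
(s=2,f=5) a[fast]=3=a[slow] dup → fast++
(s=2,f=6) a[fast]=4≠a[slow]=3 write a[3]=4 → slow++,fast++
(s=3,f=7) a[fast]=4=a[slow] dup → fast++
(s=3,f=8) a[fast]=5≠a[slow]=4 write a[4]=5 → slow++,fast++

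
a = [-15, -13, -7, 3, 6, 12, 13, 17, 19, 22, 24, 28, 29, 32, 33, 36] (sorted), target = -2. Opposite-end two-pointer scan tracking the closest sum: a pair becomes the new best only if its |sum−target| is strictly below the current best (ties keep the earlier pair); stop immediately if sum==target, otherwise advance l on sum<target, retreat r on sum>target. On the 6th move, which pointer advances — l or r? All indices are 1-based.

r

[1,16] -15+36=21 d=23 * → r--
[1,15] -15+33=18 d=20 * → r--
[1,14] -15+32=17 d=19 * → r--
[1,13] -15+29=14 d=16 * → r--
[1,12] -15+28=13 d=15 * → r--
[1,11] -15+24=9 d=11 * → r--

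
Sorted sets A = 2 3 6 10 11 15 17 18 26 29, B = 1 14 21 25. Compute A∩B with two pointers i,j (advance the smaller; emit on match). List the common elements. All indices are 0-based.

[i=0,j=0] 2>1 → j++
[i=0,j=1] 2<14 → i++
[i=1,j=1] 3<14 → i++
[i=2,j=1] 6<14 → i++
[i=3,j=1] 10<14 → i++
[i=4,j=1] 11<14 → i++
[i=5,j=1] 15>14 → j++
[i=5,j=2] 15<21 → i++
[i=6,j=2] 17<21 → i++
[i=7,j=2] 18<21 → i++
[i=8,j=2] 26>21 → j++
[i=8,j=3] 26>25 → j++

intersection = []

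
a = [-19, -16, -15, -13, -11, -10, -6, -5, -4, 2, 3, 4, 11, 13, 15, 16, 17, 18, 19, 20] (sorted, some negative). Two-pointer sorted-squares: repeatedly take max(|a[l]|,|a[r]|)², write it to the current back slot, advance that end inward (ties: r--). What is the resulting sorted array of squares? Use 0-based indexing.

[4, 9, 16, 16, 25, 36, 100, 121, 121, 169, 169, 225, 225, 256, 256, 289, 324, 361, 361, 400]

l=0 r=19: |-19|<=|20| out[19]=400, r--
l=0 r=18: |-19|<=|19| out[18]=361, r--
l=0 r=17: |-19|>|18| out[17]=361, l++
l=1 r=17: |-16|<=|18| out[16]=324, r--
l=1 r=16: |-16|<=|17| out[15]=289, r--
l=1 r=15: |-16|<=|16| out[14]=256, r--
l=1 r=14: |-16|>|15| out[13]=256, l++
l=2 r=14: |-15|<=|15| out[12]=225, r--
l=2 r=13: |-15|>|13| out[11]=225, l++
l=3 r=13: |-13|<=|13| out[10]=169, r--
l=3 r=12: |-13|>|11| out[9]=169, l++
l=4 r=12: |-11|<=|11| out[8]=121, r--
l=4 r=11: |-11|>|4| out[7]=121, l++
l=5 r=11: |-10|>|4| out[6]=100, l++
l=6 r=11: |-6|>|4| out[5]=36, l++
l=7 r=11: |-5|>|4| out[4]=25, l++
l=8 r=11: |-4|<=|4| out[3]=16, r--
l=8 r=10: |-4|>|3| out[2]=16, l++
l=9 r=10: |2|<=|3| out[1]=9, r--
l=9 r=9: |2|<=|2| out[0]=4, r--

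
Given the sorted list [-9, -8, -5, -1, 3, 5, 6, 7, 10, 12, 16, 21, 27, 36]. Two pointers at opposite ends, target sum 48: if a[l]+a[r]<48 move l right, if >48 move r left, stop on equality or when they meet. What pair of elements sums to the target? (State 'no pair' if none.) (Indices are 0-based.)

l=0 r=13: -9+36=27 <48, l++
l=1 r=13: -8+36=28 <48, l++
l=2 r=13: -5+36=31 <48, l++
l=3 r=13: -1+36=35 <48, l++
l=4 r=13: 3+36=39 <48, l++
l=5 r=13: 5+36=41 <48, l++
l=6 r=13: 6+36=42 <48, l++
l=7 r=13: 7+36=43 <48, l++
l=8 r=13: 10+36=46 <48, l++
l=9 r=13: 12+36=48, found

(12, 36)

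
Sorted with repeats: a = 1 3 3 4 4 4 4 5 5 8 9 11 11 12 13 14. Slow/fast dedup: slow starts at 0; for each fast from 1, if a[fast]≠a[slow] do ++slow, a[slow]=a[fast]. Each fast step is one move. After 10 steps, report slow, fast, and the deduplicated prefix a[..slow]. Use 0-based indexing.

slow=5, fast=11, prefix=[1, 3, 4, 5, 8, 9]

slow=0 fast=1: a[fast]=3≠a[slow]=1 write a[1]=3, slow++,fast++
slow=1 fast=2: a[fast]=3=a[slow] dup, fast++
slow=1 fast=3: a[fast]=4≠a[slow]=3 write a[2]=4, slow++,fast++
slow=2 fast=4: a[fast]=4=a[slow] dup, fast++
slow=2 fast=5: a[fast]=4=a[slow] dup, fast++
slow=2 fast=6: a[fast]=4=a[slow] dup, fast++
slow=2 fast=7: a[fast]=5≠a[slow]=4 write a[3]=5, slow++,fast++
slow=3 fast=8: a[fast]=5=a[slow] dup, fast++
slow=3 fast=9: a[fast]=8≠a[slow]=5 write a[4]=8, slow++,fast++
slow=4 fast=10: a[fast]=9≠a[slow]=8 write a[5]=9, slow++,fast++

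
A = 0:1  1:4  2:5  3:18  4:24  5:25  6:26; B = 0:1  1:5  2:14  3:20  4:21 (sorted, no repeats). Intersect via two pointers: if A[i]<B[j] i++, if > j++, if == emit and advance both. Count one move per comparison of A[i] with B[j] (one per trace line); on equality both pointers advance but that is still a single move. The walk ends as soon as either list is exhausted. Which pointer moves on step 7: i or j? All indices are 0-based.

j

[i=0,j=0] 1==1 emit → i++,j++
[i=1,j=1] 4<5 → i++
[i=2,j=1] 5==5 emit → i++,j++
[i=3,j=2] 18>14 → j++
[i=3,j=3] 18<20 → i++
[i=4,j=3] 24>20 → j++
[i=4,j=4] 24>21 → j++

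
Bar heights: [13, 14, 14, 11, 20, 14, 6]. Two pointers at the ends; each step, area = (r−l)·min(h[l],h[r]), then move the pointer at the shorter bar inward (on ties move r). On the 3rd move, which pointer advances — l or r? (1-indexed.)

r

l=1 r=7: min(13,6)*6=36 best=36 *, r--
l=1 r=6: min(13,14)*5=65 best=65 *, l++
l=2 r=6: min(14,14)*4=56 best=65, r--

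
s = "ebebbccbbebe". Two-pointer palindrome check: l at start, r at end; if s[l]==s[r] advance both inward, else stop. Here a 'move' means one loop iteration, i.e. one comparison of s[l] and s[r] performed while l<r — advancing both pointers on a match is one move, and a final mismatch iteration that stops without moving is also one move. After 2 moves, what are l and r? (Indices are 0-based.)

l=2, r=9

l=0 r=11: 'e'=='e', l++,r--
l=1 r=10: 'b'=='b', l++,r--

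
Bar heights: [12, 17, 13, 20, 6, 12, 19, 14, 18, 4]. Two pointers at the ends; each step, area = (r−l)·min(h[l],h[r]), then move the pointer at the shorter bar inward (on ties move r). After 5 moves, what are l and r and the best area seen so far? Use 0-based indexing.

l=3, r=7, best area=119

[0,9] min(12,4)*9=36 best=36 * → r--
[0,8] min(12,18)*8=96 best=96 * → l++
[1,8] min(17,18)*7=119 best=119 * → l++
[2,8] min(13,18)*6=78 best=119 → l++
[3,8] min(20,18)*5=90 best=119 → r--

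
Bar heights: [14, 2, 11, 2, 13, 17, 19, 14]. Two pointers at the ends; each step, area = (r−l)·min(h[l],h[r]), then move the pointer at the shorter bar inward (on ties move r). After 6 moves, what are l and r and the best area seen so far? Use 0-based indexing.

[0,7] min(14,14)*7=98 best=98 * → r--
[0,6] min(14,19)*6=84 best=98 → l++
[1,6] min(2,19)*5=10 best=98 → l++
[2,6] min(11,19)*4=44 best=98 → l++
[3,6] min(2,19)*3=6 best=98 → l++
[4,6] min(13,19)*2=26 best=98 → l++

l=5, r=6, best area=98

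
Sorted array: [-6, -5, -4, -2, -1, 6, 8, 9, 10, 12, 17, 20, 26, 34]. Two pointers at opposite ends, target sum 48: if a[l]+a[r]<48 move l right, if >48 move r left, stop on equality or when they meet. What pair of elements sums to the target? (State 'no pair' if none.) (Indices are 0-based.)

no pair

l=0 r=13: -6+34=28 <48, l++
l=1 r=13: -5+34=29 <48, l++
l=2 r=13: -4+34=30 <48, l++
l=3 r=13: -2+34=32 <48, l++
l=4 r=13: -1+34=33 <48, l++
l=5 r=13: 6+34=40 <48, l++
l=6 r=13: 8+34=42 <48, l++
l=7 r=13: 9+34=43 <48, l++
l=8 r=13: 10+34=44 <48, l++
l=9 r=13: 12+34=46 <48, l++
l=10 r=13: 17+34=51 >48, r--
l=10 r=12: 17+26=43 <48, l++
l=11 r=12: 20+26=46 <48, l++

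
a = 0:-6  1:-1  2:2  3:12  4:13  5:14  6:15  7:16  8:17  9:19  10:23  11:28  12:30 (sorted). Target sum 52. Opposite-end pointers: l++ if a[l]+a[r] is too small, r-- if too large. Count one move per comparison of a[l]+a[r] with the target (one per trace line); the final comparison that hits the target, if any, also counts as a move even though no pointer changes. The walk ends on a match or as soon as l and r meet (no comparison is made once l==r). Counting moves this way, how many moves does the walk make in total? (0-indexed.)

12 moves

l=0 r=12: -6+30=24 <52, l++
l=1 r=12: -1+30=29 <52, l++
l=2 r=12: 2+30=32 <52, l++
l=3 r=12: 12+30=42 <52, l++
l=4 r=12: 13+30=43 <52, l++
l=5 r=12: 14+30=44 <52, l++
l=6 r=12: 15+30=45 <52, l++
l=7 r=12: 16+30=46 <52, l++
l=8 r=12: 17+30=47 <52, l++
l=9 r=12: 19+30=49 <52, l++
l=10 r=12: 23+30=53 >52, r--
l=10 r=11: 23+28=51 <52, l++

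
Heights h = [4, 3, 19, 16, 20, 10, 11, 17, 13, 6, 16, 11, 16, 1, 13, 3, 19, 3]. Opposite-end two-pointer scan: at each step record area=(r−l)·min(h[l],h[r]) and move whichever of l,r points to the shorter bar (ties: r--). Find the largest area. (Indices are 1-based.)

max area = 266

[1,18] min(4,3)*17=51 best=51 * → r--
[1,17] min(4,19)*16=64 best=64 * → l++
[2,17] min(3,19)*15=45 best=64 → l++
[3,17] min(19,19)*14=266 best=266 * → r--
[3,16] min(19,3)*13=39 best=266 → r--
[3,15] min(19,13)*12=156 best=266 → r--
[3,14] min(19,1)*11=11 best=266 → r--
[3,13] min(19,16)*10=160 best=266 → r--
[3,12] min(19,11)*9=99 best=266 → r--
[3,11] min(19,16)*8=128 best=266 → r--
[3,10] min(19,6)*7=42 best=266 → r--
[3,9] min(19,13)*6=78 best=266 → r--
[3,8] min(19,17)*5=85 best=266 → r--
[3,7] min(19,11)*4=44 best=266 → r--
[3,6] min(19,10)*3=30 best=266 → r--
[3,5] min(19,20)*2=38 best=266 → l++
[4,5] min(16,20)*1=16 best=266 → l++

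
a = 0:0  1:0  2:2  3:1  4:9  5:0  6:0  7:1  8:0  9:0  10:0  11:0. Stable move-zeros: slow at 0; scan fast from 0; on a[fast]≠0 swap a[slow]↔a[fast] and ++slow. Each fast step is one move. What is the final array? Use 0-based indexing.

slow=0 fast=0: a[fast]=0, fast++
slow=0 fast=1: a[fast]=0, fast++
slow=0 fast=2: a[fast]=2≠0 swap→a[0]=2, slow++,fast++
slow=1 fast=3: a[fast]=1≠0 swap→a[1]=1, slow++,fast++
slow=2 fast=4: a[fast]=9≠0 swap→a[2]=9, slow++,fast++
slow=3 fast=5: a[fast]=0, fast++
slow=3 fast=6: a[fast]=0, fast++
slow=3 fast=7: a[fast]=1≠0 swap→a[3]=1, slow++,fast++
slow=4 fast=8: a[fast]=0, fast++
slow=4 fast=9: a[fast]=0, fast++
slow=4 fast=10: a[fast]=0, fast++
slow=4 fast=11: a[fast]=0, fast++

[2, 1, 9, 1, 0, 0, 0, 0, 0, 0, 0, 0]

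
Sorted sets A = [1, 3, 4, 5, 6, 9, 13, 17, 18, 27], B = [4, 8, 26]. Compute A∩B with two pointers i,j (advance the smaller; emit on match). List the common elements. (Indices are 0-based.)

i=0 j=0: 1<4, i++
i=1 j=0: 3<4, i++
i=2 j=0: 4==4 emit, i++,j++
i=3 j=1: 5<8, i++
i=4 j=1: 6<8, i++
i=5 j=1: 9>8, j++
i=5 j=2: 9<26, i++
i=6 j=2: 13<26, i++
i=7 j=2: 17<26, i++
i=8 j=2: 18<26, i++
i=9 j=2: 27>26, j++

intersection = [4]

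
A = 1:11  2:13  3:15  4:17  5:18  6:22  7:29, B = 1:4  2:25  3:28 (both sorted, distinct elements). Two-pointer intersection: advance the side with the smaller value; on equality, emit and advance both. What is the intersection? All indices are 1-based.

intersection = []

i=1 j=1: 11>4, j++
i=1 j=2: 11<25, i++
i=2 j=2: 13<25, i++
i=3 j=2: 15<25, i++
i=4 j=2: 17<25, i++
i=5 j=2: 18<25, i++
i=6 j=2: 22<25, i++
i=7 j=2: 29>25, j++
i=7 j=3: 29>28, j++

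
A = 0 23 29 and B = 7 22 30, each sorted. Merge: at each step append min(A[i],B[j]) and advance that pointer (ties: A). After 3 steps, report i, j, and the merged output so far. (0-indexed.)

i=0 j=0: A[i]=0<=B[j]=7 take 0, i++
i=1 j=0: A[i]=23>B[j]=7 take 7, j++
i=1 j=1: A[i]=23>B[j]=22 take 22, j++

i=1, j=2, merged so far=[0, 7, 22]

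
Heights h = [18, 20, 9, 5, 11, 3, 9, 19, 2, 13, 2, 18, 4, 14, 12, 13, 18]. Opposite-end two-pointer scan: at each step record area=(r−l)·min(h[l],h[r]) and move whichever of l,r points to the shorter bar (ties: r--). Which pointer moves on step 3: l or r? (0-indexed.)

[0,16] min(18,18)*16=288 best=288 * → r--
[0,15] min(18,13)*15=195 best=288 → r--
[0,14] min(18,12)*14=168 best=288 → r--

r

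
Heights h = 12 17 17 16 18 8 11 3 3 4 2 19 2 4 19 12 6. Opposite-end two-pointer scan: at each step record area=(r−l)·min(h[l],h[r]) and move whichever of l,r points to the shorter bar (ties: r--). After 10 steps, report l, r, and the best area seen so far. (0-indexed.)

l=8, r=14, best area=221

l=0 r=16: min(12,6)*16=96 best=96 *, r--
l=0 r=15: min(12,12)*15=180 best=180 *, r--
l=0 r=14: min(12,19)*14=168 best=180, l++
l=1 r=14: min(17,19)*13=221 best=221 *, l++
l=2 r=14: min(17,19)*12=204 best=221, l++
l=3 r=14: min(16,19)*11=176 best=221, l++
l=4 r=14: min(18,19)*10=180 best=221, l++
l=5 r=14: min(8,19)*9=72 best=221, l++
l=6 r=14: min(11,19)*8=88 best=221, l++
l=7 r=14: min(3,19)*7=21 best=221, l++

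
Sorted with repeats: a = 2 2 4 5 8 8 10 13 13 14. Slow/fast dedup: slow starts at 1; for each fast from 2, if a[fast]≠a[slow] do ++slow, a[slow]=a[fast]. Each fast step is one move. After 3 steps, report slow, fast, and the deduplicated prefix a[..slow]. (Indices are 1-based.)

(s=1,f=2) a[fast]=2=a[slow] dup → fast++
(s=1,f=3) a[fast]=4≠a[slow]=2 write a[2]=4 → slow++,fast++
(s=2,f=4) a[fast]=5≠a[slow]=4 write a[3]=5 → slow++,fast++

slow=3, fast=5, prefix=[2, 4, 5]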